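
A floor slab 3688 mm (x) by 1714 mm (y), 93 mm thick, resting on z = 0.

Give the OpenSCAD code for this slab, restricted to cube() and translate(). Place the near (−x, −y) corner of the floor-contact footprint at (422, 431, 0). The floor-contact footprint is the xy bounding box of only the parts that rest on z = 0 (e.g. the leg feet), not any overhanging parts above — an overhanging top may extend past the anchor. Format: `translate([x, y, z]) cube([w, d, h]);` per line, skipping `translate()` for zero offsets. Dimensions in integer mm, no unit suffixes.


translate([422, 431, 0]) cube([3688, 1714, 93]);


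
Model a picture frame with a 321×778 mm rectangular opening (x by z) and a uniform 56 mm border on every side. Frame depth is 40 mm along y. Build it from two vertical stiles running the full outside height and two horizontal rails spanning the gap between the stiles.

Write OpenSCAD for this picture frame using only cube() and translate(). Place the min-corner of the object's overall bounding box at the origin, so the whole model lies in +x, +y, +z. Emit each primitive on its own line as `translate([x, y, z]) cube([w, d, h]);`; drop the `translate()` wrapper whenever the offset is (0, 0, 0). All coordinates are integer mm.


cube([56, 40, 890]);
translate([377, 0, 0]) cube([56, 40, 890]);
translate([56, 0, 0]) cube([321, 40, 56]);
translate([56, 0, 834]) cube([321, 40, 56]);


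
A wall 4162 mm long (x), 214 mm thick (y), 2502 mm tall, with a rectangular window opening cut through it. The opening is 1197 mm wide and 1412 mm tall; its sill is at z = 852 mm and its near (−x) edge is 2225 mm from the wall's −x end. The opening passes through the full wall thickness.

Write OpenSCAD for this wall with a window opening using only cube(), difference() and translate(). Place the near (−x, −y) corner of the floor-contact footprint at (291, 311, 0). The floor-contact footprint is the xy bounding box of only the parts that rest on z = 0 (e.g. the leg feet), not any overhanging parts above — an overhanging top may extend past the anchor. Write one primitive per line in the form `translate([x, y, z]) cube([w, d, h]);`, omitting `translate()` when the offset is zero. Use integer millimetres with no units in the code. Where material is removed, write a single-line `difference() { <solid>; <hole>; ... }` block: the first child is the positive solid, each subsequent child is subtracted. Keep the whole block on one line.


difference() { translate([291, 311, 0]) cube([4162, 214, 2502]); translate([2516, 311, 852]) cube([1197, 214, 1412]); }


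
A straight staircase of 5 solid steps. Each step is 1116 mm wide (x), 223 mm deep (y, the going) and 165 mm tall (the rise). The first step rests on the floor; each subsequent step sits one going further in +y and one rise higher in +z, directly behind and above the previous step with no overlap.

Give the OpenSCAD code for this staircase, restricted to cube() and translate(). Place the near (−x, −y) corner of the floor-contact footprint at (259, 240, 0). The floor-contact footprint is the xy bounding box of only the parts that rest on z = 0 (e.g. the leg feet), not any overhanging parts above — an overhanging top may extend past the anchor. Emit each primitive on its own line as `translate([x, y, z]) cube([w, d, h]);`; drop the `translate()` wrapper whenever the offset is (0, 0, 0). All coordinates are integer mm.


translate([259, 240, 0]) cube([1116, 223, 165]);
translate([259, 463, 165]) cube([1116, 223, 165]);
translate([259, 686, 330]) cube([1116, 223, 165]);
translate([259, 909, 495]) cube([1116, 223, 165]);
translate([259, 1132, 660]) cube([1116, 223, 165]);


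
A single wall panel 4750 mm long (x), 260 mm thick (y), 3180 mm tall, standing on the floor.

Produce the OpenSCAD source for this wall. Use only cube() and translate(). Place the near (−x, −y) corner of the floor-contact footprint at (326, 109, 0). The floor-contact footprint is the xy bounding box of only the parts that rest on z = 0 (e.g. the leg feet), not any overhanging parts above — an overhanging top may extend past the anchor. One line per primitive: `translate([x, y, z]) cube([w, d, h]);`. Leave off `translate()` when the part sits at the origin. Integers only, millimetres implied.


translate([326, 109, 0]) cube([4750, 260, 3180]);


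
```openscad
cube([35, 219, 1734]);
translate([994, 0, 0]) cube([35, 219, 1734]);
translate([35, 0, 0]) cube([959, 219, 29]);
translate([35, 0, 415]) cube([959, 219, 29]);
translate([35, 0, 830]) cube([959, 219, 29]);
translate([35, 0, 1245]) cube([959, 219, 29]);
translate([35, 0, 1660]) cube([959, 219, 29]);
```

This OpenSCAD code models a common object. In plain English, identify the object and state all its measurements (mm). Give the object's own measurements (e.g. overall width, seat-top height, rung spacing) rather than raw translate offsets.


An open bookshelf. Two side panels, each 35 mm thick, 219 mm deep and 1734 mm tall, stand 1029 mm apart (outside-to-outside). Between them sit 5 shelves, each 29 mm thick and 219 mm deep, spanning the full gap between the sides. The bottom shelf rests on the floor (its underside at z = 0) and the clear gap between one shelf's top and the next shelf's underside is 386 mm.


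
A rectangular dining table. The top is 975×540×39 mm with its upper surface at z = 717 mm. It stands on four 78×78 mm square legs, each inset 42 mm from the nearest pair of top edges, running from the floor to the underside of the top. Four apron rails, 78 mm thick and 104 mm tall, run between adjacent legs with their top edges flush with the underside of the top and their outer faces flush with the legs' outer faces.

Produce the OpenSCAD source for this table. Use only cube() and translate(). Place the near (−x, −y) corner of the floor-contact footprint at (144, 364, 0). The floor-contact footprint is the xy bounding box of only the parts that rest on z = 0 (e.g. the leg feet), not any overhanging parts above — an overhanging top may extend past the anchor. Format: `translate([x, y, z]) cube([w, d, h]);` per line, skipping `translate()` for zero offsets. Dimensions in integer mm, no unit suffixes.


translate([102, 322, 678]) cube([975, 540, 39]);
translate([144, 364, 0]) cube([78, 78, 678]);
translate([957, 364, 0]) cube([78, 78, 678]);
translate([144, 742, 0]) cube([78, 78, 678]);
translate([957, 742, 0]) cube([78, 78, 678]);
translate([222, 364, 574]) cube([735, 78, 104]);
translate([222, 742, 574]) cube([735, 78, 104]);
translate([144, 442, 574]) cube([78, 300, 104]);
translate([957, 442, 574]) cube([78, 300, 104]);


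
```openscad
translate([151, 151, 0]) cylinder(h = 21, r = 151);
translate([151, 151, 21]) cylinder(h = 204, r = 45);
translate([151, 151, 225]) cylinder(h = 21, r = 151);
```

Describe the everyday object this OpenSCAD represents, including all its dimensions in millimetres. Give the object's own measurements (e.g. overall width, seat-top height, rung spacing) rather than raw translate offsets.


A spool: two coaxial disc flanges of radius 151 mm and thickness 21 mm, joined by a core cylinder of radius 45 mm and height 204 mm. The lower flange rests on z = 0 and the three cylinders share a vertical axis.


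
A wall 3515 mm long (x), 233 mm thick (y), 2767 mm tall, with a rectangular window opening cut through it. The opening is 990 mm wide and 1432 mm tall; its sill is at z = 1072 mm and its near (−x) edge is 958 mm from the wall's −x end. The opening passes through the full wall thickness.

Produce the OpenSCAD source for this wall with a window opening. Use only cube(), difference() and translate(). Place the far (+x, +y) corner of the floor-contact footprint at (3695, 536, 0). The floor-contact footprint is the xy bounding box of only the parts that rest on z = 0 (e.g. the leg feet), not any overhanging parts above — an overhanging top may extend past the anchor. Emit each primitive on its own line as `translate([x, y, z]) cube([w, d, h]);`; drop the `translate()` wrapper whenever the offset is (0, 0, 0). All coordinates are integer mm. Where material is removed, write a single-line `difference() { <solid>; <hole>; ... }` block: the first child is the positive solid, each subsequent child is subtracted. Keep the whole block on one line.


difference() { translate([180, 303, 0]) cube([3515, 233, 2767]); translate([1138, 303, 1072]) cube([990, 233, 1432]); }


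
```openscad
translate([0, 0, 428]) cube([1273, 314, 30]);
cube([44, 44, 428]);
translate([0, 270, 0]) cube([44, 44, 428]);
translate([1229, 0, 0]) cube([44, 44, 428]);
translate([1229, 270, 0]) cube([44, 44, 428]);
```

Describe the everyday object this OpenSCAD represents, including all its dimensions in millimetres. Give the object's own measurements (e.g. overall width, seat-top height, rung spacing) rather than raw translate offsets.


A bench: a 1273×314 mm seat slab, 30 mm thick, top at z = 458 mm, on four 44×44 mm square legs flush with the seat corners and standing on z = 0.


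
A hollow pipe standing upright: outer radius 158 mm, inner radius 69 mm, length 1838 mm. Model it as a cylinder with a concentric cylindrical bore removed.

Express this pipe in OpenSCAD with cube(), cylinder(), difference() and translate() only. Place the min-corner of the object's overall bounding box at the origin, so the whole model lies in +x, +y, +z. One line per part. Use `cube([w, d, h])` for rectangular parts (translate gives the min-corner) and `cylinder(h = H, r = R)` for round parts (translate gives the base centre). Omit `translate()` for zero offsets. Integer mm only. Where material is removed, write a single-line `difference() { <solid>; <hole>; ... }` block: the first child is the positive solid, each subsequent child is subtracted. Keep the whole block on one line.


difference() { translate([158, 158, 0]) cylinder(h = 1838, r = 158); translate([158, 158, 0]) cylinder(h = 1838, r = 69); }


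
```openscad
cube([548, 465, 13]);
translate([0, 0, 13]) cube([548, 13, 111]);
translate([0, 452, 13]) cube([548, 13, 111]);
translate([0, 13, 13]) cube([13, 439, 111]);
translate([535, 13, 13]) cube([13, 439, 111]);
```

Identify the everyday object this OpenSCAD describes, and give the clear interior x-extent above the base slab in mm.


An open box. The internal width is 522 mm.

A 548×465 base slab with four walls standing on it — an open box. The base is 548 mm wide and the walls are 13 mm thick, so the internal width is 548 − 2 × 13 = 522 mm.


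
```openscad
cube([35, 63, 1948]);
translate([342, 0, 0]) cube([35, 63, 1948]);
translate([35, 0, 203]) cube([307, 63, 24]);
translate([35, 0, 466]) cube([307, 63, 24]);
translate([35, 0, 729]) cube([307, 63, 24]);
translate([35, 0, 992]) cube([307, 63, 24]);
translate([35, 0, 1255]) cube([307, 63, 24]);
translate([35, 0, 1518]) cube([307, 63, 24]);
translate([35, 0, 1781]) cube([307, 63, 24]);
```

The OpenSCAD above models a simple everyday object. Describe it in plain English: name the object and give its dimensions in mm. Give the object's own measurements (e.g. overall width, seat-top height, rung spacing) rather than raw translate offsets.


A straight ladder. Two 35×63 mm vertical rails, 1948 mm tall, stand 377 mm apart (outside-to-outside) with their front faces coplanar on the −y side. 7 rungs, each 63 mm deep and 24 mm tall, span between the inner faces of the rails, front faces flush with the rails. The lowest rung's underside is at z = 203 mm and rungs are spaced 263 mm apart (underside to underside).


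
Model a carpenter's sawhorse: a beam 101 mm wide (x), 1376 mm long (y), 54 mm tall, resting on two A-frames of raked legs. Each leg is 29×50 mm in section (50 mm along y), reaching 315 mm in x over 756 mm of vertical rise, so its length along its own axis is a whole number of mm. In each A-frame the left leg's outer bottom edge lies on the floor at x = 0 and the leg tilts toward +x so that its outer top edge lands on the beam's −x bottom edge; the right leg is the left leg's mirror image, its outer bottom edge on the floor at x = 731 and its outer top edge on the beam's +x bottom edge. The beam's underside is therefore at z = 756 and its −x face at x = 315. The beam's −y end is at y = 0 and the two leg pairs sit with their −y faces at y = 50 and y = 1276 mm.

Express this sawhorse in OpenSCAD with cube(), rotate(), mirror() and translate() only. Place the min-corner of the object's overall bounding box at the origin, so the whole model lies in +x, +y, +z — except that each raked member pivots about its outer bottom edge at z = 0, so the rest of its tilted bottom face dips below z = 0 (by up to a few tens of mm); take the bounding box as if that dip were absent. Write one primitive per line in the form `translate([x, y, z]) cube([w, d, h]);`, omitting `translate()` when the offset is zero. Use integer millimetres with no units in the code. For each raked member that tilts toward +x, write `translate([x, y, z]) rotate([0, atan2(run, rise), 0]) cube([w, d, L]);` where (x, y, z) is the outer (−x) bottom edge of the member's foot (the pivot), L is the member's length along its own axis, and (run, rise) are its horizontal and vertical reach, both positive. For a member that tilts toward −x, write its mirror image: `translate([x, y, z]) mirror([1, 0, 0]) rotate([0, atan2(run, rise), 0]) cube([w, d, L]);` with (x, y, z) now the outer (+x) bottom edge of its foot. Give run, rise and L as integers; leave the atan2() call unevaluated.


translate([315, 0, 756]) cube([101, 1376, 54]);
translate([0, 50, 0]) rotate([0, atan2(315, 756), 0]) cube([29, 50, 819]);
translate([731, 50, 0]) mirror([1, 0, 0]) rotate([0, atan2(315, 756), 0]) cube([29, 50, 819]);
translate([0, 1276, 0]) rotate([0, atan2(315, 756), 0]) cube([29, 50, 819]);
translate([731, 1276, 0]) mirror([1, 0, 0]) rotate([0, atan2(315, 756), 0]) cube([29, 50, 819]);


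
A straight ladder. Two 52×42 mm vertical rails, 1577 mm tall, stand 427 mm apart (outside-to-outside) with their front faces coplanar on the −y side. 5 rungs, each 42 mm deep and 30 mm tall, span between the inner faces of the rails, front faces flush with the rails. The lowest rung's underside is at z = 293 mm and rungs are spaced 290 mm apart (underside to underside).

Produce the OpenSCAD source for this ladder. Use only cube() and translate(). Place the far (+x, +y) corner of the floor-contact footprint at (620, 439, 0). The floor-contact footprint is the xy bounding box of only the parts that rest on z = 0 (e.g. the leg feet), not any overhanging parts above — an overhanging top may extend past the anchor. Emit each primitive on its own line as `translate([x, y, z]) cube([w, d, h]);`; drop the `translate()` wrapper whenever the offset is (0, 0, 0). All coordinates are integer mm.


translate([193, 397, 0]) cube([52, 42, 1577]);
translate([568, 397, 0]) cube([52, 42, 1577]);
translate([245, 397, 293]) cube([323, 42, 30]);
translate([245, 397, 583]) cube([323, 42, 30]);
translate([245, 397, 873]) cube([323, 42, 30]);
translate([245, 397, 1163]) cube([323, 42, 30]);
translate([245, 397, 1453]) cube([323, 42, 30]);


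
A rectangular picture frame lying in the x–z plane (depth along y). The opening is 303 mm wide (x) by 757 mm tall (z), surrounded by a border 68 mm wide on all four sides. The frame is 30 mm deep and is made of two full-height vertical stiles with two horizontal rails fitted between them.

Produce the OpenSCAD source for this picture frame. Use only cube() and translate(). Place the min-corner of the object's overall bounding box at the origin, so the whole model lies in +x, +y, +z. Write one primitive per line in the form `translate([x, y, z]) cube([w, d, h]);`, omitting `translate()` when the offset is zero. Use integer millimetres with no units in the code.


cube([68, 30, 893]);
translate([371, 0, 0]) cube([68, 30, 893]);
translate([68, 0, 0]) cube([303, 30, 68]);
translate([68, 0, 825]) cube([303, 30, 68]);


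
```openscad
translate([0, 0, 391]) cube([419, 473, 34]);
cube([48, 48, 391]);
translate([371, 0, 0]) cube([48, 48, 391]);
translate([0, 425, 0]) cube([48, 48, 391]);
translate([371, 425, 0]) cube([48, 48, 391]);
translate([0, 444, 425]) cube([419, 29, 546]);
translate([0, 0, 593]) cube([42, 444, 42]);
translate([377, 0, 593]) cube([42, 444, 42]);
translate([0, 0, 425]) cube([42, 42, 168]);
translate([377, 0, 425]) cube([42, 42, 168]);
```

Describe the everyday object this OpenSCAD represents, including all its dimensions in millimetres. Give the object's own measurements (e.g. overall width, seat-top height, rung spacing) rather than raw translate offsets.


A chair. The seat is a 419×473×34 mm slab with its top at z = 425 mm, on four 48×48 mm corner legs (flush with the seat edges, standing on z = 0). A flat backrest 29 mm thick, 546 mm tall, spans the full seat width and rises from the seat top along its +y edge, rear face flush with the rear of the seat. Two armrests of 42×42 mm section run along each side from the seat's front edge to the front of the backrest, top faces 210 mm above the seat top and outer faces flush with the seat's x-edges; a 42×42 mm post under the front of each armrest stands on the seat at the front corner.


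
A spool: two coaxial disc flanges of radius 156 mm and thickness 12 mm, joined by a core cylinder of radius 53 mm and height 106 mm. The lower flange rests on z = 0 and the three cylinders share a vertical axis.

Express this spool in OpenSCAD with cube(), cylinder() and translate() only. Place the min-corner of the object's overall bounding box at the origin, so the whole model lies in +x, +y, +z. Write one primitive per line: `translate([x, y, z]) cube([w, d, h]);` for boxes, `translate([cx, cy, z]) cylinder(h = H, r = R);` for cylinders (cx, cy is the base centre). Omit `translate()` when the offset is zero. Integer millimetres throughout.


translate([156, 156, 0]) cylinder(h = 12, r = 156);
translate([156, 156, 12]) cylinder(h = 106, r = 53);
translate([156, 156, 118]) cylinder(h = 12, r = 156);


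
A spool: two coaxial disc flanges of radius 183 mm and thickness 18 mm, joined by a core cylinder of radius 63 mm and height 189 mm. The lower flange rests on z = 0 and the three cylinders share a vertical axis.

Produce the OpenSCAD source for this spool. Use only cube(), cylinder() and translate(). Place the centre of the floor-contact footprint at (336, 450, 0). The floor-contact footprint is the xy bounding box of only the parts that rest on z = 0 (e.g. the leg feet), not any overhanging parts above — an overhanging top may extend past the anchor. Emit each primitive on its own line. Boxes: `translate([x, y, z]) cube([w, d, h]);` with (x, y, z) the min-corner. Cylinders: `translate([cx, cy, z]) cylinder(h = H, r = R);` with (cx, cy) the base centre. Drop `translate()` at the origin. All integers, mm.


translate([336, 450, 0]) cylinder(h = 18, r = 183);
translate([336, 450, 18]) cylinder(h = 189, r = 63);
translate([336, 450, 207]) cylinder(h = 18, r = 183);


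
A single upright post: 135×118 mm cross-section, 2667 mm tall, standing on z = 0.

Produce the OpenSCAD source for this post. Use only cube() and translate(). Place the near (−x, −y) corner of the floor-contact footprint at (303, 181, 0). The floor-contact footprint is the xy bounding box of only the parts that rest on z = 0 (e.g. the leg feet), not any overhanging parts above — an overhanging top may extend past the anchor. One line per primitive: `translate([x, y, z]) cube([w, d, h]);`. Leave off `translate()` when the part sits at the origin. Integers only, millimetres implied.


translate([303, 181, 0]) cube([135, 118, 2667]);


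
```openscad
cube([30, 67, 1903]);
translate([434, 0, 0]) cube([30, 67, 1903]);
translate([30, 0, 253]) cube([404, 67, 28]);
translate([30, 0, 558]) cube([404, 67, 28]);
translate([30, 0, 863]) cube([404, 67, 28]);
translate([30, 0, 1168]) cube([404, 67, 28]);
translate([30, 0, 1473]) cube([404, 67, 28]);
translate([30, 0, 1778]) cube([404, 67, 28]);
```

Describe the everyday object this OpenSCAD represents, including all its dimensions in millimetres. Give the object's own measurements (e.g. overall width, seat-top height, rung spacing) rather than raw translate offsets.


A straight ladder. Two 30×67 mm vertical rails, 1903 mm tall, stand 464 mm apart (outside-to-outside) with their front faces coplanar on the −y side. 6 rungs, each 67 mm deep and 28 mm tall, span between the inner faces of the rails, front faces flush with the rails. The lowest rung's underside is at z = 253 mm and rungs are spaced 305 mm apart (underside to underside).


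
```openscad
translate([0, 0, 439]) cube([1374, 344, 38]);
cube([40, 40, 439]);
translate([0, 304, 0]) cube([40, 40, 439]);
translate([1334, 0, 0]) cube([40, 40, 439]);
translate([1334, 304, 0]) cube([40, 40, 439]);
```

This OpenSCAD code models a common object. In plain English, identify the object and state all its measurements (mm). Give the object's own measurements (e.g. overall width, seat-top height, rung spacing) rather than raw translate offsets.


A long wooden bench with a 1374 mm (x) × 344 mm (y) seat, 38 mm thick, its top surface 477 mm above the floor. Four 40 mm square legs at the seat corners, flush with the edges, run from z = 0 to the seat underside.


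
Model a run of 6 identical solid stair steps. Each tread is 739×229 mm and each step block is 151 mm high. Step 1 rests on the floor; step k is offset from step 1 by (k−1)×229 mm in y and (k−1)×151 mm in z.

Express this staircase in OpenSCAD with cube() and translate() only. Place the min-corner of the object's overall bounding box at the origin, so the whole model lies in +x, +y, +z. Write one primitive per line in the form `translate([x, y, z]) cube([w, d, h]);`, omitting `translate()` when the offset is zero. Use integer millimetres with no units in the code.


cube([739, 229, 151]);
translate([0, 229, 151]) cube([739, 229, 151]);
translate([0, 458, 302]) cube([739, 229, 151]);
translate([0, 687, 453]) cube([739, 229, 151]);
translate([0, 916, 604]) cube([739, 229, 151]);
translate([0, 1145, 755]) cube([739, 229, 151]);


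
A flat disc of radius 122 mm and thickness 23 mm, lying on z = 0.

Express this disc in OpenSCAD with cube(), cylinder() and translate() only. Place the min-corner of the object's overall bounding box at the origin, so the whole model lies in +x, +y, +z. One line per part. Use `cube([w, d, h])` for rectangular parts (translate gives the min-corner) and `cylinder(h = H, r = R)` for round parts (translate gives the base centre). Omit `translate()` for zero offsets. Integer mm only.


translate([122, 122, 0]) cylinder(h = 23, r = 122);


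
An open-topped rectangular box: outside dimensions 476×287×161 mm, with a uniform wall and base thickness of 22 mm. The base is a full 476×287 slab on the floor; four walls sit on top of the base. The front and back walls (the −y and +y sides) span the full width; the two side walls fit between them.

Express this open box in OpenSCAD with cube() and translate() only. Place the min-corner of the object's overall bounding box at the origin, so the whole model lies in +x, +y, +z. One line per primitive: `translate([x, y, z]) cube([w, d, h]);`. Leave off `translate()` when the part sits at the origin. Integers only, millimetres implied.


cube([476, 287, 22]);
translate([0, 0, 22]) cube([476, 22, 139]);
translate([0, 265, 22]) cube([476, 22, 139]);
translate([0, 22, 22]) cube([22, 243, 139]);
translate([454, 22, 22]) cube([22, 243, 139]);


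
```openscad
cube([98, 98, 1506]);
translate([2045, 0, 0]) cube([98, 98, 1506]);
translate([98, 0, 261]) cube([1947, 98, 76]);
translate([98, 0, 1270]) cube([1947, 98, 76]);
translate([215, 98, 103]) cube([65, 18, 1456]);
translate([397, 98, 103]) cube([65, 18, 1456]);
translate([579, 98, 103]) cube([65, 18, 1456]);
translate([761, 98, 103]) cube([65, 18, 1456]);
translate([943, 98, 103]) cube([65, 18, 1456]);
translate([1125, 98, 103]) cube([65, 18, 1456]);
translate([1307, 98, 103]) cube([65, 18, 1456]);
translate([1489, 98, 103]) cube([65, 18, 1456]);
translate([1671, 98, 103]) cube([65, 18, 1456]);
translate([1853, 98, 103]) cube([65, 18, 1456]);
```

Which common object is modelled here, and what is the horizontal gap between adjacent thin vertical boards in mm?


A fence section. The picket gap is 117 mm.

Two posts, two rails, 10 pickets — a fence section. Span 1947 mm holds 10 pickets of 65 mm with 11 equal gaps: ⌊(1947 − 10·65) / 11⌋ = 117 mm.


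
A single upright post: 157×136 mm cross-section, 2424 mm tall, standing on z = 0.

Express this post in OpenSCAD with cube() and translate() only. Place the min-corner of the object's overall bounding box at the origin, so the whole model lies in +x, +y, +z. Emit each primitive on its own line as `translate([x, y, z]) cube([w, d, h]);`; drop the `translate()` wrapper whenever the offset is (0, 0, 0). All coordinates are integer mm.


cube([157, 136, 2424]);


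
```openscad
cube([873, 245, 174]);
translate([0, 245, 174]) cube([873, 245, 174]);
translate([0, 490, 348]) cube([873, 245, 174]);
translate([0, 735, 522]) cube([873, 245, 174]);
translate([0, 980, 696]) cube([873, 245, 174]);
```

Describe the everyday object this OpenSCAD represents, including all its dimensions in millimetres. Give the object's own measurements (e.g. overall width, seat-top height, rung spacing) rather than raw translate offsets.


A straight staircase of 5 solid steps. Each step is 873 mm wide (x), 245 mm deep (y, the going) and 174 mm tall (the rise). The first step rests on the floor; each subsequent step sits one going further in +y and one rise higher in +z, directly behind and above the previous step with no overlap.


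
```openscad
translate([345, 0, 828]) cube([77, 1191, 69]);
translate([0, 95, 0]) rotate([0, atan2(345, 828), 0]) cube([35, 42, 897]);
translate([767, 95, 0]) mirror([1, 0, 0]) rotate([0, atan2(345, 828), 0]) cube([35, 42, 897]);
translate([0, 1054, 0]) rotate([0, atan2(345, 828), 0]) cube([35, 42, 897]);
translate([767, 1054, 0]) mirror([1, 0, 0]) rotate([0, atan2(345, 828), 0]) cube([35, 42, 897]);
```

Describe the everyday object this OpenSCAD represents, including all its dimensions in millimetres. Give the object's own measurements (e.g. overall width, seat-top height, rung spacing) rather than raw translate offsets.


A sawhorse. A 77×1191×69 mm beam (x, y, z) sits on two A-frame leg pairs. Each pair is two raked legs of 35×42 mm section (42 mm along y) splaying symmetrically in x. Each leg rises 828 mm vertically over 345 mm of horizontal reach and is 897 mm long along its own axis. Every leg's outer bottom edge rests on the floor and its outer top edge meets a bottom edge of the beam — the left legs (tilting toward +x) meet the beam's −x bottom edge, the right legs (their mirror images, tilting toward −x) meet its +x bottom edge — so the leg tops tuck under the beam, the beam's underside is 828 mm above the floor, and the feet are 767 mm apart outside-to-outside with the beam centred between them. The two leg pairs are set in 95 mm from either end of the beam.


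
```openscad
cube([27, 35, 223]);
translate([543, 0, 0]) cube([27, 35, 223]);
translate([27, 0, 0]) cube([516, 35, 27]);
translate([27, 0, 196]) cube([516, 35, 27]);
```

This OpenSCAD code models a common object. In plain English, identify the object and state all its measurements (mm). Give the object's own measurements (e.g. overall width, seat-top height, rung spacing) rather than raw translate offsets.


A rectangular picture frame lying in the x–z plane (depth along y). The opening is 516 mm wide (x) by 169 mm tall (z), surrounded by a border 27 mm wide on all four sides. The frame is 35 mm deep and is made of two full-height vertical stiles with two horizontal rails fitted between them.


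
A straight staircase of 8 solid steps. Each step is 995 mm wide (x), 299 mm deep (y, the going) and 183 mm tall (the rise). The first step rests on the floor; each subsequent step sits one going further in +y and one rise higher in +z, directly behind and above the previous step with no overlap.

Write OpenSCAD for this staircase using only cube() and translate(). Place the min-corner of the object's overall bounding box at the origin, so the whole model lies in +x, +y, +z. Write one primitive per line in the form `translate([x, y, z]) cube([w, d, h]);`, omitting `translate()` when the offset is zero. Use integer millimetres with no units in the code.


cube([995, 299, 183]);
translate([0, 299, 183]) cube([995, 299, 183]);
translate([0, 598, 366]) cube([995, 299, 183]);
translate([0, 897, 549]) cube([995, 299, 183]);
translate([0, 1196, 732]) cube([995, 299, 183]);
translate([0, 1495, 915]) cube([995, 299, 183]);
translate([0, 1794, 1098]) cube([995, 299, 183]);
translate([0, 2093, 1281]) cube([995, 299, 183]);


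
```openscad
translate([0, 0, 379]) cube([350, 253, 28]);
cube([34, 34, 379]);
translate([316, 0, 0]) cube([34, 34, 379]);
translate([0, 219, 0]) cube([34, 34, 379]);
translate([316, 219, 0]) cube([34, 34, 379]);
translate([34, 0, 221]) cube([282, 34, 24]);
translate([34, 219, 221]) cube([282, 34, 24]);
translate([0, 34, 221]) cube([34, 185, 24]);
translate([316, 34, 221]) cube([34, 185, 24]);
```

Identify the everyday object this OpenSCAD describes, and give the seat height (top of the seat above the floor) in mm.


A stool. The seat height is 407 mm.

A 350×253×28 slab at z = 379 on four corner posts — a stool. The seat top is 379 + 28 = 407 mm.


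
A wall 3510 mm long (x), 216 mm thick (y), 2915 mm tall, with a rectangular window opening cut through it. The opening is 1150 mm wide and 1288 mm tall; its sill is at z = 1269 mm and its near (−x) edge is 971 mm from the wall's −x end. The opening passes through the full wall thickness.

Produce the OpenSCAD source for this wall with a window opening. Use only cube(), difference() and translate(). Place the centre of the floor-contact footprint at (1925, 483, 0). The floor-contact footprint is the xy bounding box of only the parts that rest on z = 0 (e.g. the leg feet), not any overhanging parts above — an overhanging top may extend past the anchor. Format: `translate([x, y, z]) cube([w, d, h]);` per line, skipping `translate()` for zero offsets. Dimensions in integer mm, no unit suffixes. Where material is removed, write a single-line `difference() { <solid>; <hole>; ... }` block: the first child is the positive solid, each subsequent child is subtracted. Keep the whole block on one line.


difference() { translate([170, 375, 0]) cube([3510, 216, 2915]); translate([1141, 375, 1269]) cube([1150, 216, 1288]); }


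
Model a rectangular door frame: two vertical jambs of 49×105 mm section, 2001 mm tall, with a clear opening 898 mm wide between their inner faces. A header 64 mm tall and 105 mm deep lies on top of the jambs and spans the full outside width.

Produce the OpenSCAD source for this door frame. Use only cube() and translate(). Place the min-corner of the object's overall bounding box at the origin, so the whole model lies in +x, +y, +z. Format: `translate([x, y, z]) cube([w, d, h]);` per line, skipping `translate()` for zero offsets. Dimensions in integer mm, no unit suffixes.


cube([49, 105, 2001]);
translate([947, 0, 0]) cube([49, 105, 2001]);
translate([0, 0, 2001]) cube([996, 105, 64]);


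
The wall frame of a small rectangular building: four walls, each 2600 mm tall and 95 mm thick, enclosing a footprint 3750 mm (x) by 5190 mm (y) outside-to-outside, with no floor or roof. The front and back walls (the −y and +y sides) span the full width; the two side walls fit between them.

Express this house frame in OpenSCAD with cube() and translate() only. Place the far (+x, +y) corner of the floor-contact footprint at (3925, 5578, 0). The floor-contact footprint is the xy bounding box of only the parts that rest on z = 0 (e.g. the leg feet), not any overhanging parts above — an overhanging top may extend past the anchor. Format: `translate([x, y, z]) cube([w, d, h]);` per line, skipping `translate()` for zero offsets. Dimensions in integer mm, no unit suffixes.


translate([175, 388, 0]) cube([3750, 95, 2600]);
translate([175, 5483, 0]) cube([3750, 95, 2600]);
translate([175, 483, 0]) cube([95, 5000, 2600]);
translate([3830, 483, 0]) cube([95, 5000, 2600]);


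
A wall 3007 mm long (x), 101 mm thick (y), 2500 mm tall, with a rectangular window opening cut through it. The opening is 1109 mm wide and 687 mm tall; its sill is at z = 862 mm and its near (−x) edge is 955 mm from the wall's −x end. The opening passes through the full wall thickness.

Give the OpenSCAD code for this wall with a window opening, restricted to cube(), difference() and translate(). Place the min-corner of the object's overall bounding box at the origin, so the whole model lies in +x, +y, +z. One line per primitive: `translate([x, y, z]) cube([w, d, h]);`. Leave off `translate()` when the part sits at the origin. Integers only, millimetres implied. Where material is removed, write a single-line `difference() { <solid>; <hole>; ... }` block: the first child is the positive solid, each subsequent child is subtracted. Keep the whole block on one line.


difference() { cube([3007, 101, 2500]); translate([955, 0, 862]) cube([1109, 101, 687]); }


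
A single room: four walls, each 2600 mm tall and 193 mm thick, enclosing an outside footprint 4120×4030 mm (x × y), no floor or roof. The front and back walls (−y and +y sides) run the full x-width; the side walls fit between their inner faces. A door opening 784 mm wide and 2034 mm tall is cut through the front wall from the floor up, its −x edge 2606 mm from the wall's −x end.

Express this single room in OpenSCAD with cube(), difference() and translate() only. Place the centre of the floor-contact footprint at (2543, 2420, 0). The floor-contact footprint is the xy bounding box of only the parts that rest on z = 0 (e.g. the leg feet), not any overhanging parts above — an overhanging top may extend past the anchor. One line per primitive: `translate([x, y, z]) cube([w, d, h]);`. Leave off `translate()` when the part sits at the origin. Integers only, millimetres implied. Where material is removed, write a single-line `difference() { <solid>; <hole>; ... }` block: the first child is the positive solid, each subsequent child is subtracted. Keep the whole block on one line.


difference() { translate([483, 405, 0]) cube([4120, 193, 2600]); translate([3089, 405, 0]) cube([784, 193, 2034]); }
translate([483, 4242, 0]) cube([4120, 193, 2600]);
translate([483, 598, 0]) cube([193, 3644, 2600]);
translate([4410, 598, 0]) cube([193, 3644, 2600]);


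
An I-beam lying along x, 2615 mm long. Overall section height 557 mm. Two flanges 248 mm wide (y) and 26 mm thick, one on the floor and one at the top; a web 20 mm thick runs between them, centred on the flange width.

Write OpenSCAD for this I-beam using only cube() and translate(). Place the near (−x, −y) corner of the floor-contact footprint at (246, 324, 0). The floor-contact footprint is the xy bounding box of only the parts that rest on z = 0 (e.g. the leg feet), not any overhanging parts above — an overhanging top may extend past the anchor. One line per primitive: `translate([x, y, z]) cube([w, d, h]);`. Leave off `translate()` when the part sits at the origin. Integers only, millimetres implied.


translate([246, 324, 0]) cube([2615, 248, 26]);
translate([246, 438, 26]) cube([2615, 20, 505]);
translate([246, 324, 531]) cube([2615, 248, 26]);


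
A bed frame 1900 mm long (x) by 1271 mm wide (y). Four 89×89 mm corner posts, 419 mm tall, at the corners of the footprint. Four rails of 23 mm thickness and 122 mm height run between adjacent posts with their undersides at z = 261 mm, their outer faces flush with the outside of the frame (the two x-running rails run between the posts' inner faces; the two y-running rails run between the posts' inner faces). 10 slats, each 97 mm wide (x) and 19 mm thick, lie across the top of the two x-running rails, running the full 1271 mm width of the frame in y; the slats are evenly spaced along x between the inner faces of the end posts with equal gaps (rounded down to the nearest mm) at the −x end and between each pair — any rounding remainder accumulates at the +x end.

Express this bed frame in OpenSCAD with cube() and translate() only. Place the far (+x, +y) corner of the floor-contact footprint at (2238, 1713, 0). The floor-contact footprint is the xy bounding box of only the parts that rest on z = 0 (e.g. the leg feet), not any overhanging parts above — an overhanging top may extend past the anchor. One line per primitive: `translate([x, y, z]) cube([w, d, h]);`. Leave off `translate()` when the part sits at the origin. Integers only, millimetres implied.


translate([338, 442, 0]) cube([89, 89, 419]);
translate([338, 1624, 0]) cube([89, 89, 419]);
translate([2149, 442, 0]) cube([89, 89, 419]);
translate([2149, 1624, 0]) cube([89, 89, 419]);
translate([427, 442, 261]) cube([1722, 23, 122]);
translate([427, 1690, 261]) cube([1722, 23, 122]);
translate([338, 531, 261]) cube([23, 1093, 122]);
translate([2215, 531, 261]) cube([23, 1093, 122]);
translate([495, 442, 383]) cube([97, 1271, 19]);
translate([660, 442, 383]) cube([97, 1271, 19]);
translate([825, 442, 383]) cube([97, 1271, 19]);
translate([990, 442, 383]) cube([97, 1271, 19]);
translate([1155, 442, 383]) cube([97, 1271, 19]);
translate([1320, 442, 383]) cube([97, 1271, 19]);
translate([1485, 442, 383]) cube([97, 1271, 19]);
translate([1650, 442, 383]) cube([97, 1271, 19]);
translate([1815, 442, 383]) cube([97, 1271, 19]);
translate([1980, 442, 383]) cube([97, 1271, 19]);


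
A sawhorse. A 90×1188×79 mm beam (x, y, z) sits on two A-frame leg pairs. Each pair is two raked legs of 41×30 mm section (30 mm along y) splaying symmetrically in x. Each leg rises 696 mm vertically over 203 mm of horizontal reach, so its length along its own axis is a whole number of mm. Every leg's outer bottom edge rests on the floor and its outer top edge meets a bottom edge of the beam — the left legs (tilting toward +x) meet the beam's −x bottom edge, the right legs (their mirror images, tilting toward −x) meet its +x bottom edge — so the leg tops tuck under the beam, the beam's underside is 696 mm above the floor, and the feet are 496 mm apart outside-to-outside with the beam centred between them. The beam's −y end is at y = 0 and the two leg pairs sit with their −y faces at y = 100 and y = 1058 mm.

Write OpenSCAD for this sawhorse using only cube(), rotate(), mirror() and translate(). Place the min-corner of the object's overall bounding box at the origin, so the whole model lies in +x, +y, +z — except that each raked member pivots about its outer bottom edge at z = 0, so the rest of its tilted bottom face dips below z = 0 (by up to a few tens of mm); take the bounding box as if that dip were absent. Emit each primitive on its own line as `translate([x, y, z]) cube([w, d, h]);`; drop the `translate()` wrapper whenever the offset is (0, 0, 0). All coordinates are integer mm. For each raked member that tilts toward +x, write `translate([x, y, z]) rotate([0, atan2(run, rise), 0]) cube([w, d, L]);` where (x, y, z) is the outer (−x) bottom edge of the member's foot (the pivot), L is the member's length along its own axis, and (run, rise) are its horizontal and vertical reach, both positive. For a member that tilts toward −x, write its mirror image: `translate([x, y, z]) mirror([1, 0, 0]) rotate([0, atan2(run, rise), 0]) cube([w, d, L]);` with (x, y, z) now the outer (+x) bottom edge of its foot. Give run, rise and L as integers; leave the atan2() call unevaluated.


// leg length = √(203² + 696²) = 725
// right-leg outer foot x = 2·203 + 90 = 496
// beam min-corner = (203, 0, 696)
translate([203, 0, 696]) cube([90, 1188, 79]);
translate([0, 100, 0]) rotate([0, atan2(203, 696), 0]) cube([41, 30, 725]);
translate([496, 100, 0]) mirror([1, 0, 0]) rotate([0, atan2(203, 696), 0]) cube([41, 30, 725]);
translate([0, 1058, 0]) rotate([0, atan2(203, 696), 0]) cube([41, 30, 725]);
translate([496, 1058, 0]) mirror([1, 0, 0]) rotate([0, atan2(203, 696), 0]) cube([41, 30, 725]);


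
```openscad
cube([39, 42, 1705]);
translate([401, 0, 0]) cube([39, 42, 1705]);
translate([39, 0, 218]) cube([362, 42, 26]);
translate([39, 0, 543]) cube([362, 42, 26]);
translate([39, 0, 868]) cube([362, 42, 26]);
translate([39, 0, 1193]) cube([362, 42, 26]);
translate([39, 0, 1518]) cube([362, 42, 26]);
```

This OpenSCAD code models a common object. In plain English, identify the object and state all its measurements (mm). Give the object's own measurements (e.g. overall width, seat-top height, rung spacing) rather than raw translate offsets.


A straight ladder. Two 39×42 mm vertical rails, 1705 mm tall, stand 440 mm apart (outside-to-outside) with their front faces coplanar on the −y side. 5 rungs, each 42 mm deep and 26 mm tall, span between the inner faces of the rails, front faces flush with the rails. The lowest rung's underside is at z = 218 mm and rungs are spaced 325 mm apart (underside to underside).
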